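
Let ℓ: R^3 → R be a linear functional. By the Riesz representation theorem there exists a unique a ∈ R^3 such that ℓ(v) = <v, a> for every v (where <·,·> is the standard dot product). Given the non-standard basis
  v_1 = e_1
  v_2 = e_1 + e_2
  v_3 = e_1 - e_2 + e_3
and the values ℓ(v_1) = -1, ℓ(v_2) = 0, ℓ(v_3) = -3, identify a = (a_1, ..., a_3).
a = (-1, 1, -1)

Write a = (a_1, ..., a_3) in the standard basis. For each basis vector v_i, ℓ(v_i) = <v_i, a> is a linear equation in the a_j's. Collect the n equations into a matrix system V a = ℓ, where row i of V is v_i (expressed in the standard basis). Since V is invertible (lower-triangular with 1s on the diagonal, up to permutation), solve by back-substitution:
  V =
[[1, 0, 0],
 [1, 1, 0],
 [1, -1, 1]]
  V a = (-1, 0, -3)
Solving gives a = (-1, 1, -1).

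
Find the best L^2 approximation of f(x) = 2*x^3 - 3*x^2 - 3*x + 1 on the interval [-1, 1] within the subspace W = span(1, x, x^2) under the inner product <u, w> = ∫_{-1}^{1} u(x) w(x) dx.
g(x) = -3*x^2 - 9*x/5 + 1

The best approximation g ∈ W is the orthogonal projection of f onto W. Writing g = a_0 + a_1 x + a_2 x^2, the coefficients solve the normal equations G · a = b where
  G_{ij} = <φ_i, φ_j> and b_i = <f, φ_i>, with φ_0 = 1, φ_1 = x, φ_2 = x^2.
G =
  [2, 0, 2/3]
  [0, 2/3, 0]
  [2/3, 0, 2/5],
b = (0, -6/5, -8/15).
Solving gives a_0 = 1, a_1 = -9/5, a_2 = -3, so
  g(x) = -3*x^2 - 9*x/5 + 1.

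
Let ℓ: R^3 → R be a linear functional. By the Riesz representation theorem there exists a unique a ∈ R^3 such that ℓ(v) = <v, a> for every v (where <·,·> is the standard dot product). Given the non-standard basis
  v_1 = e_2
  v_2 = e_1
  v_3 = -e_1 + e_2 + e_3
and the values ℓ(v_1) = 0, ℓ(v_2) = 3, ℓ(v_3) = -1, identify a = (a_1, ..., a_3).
a = (3, 0, 2)

Write a = (a_1, ..., a_3) in the standard basis. For each basis vector v_i, ℓ(v_i) = <v_i, a> is a linear equation in the a_j's. Collect the n equations into a matrix system V a = ℓ, where row i of V is v_i (expressed in the standard basis). Since V is invertible (lower-triangular with 1s on the diagonal, up to permutation), solve by back-substitution:
  V =
[[0, 1, 0],
 [1, 0, 0],
 [-1, 1, 1]]
  V a = (0, 3, -1)
Solving gives a = (3, 0, 2).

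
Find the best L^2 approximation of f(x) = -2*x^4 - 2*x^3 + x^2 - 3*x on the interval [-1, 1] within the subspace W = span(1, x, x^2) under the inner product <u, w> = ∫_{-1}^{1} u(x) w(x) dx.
g(x) = -5*x^2/7 - 21*x/5 + 6/35

The best approximation g ∈ W is the orthogonal projection of f onto W. Writing g = a_0 + a_1 x + a_2 x^2, the coefficients solve the normal equations G · a = b where
  G_{ij} = <φ_i, φ_j> and b_i = <f, φ_i>, with φ_0 = 1, φ_1 = x, φ_2 = x^2.
G =
  [2, 0, 2/3]
  [0, 2/3, 0]
  [2/3, 0, 2/5],
b = (-2/15, -14/5, -6/35).
Solving gives a_0 = 6/35, a_1 = -21/5, a_2 = -5/7, so
  g(x) = -5*x^2/7 - 21*x/5 + 6/35.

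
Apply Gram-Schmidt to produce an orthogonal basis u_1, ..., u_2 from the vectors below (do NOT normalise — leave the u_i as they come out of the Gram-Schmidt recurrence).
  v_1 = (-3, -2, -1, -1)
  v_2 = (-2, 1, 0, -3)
Orthogonal basis:
  u_1 = (-3, -2, -1, -1)
  u_2 = (-3/5, 29/15, 7/15, -38/15)

Apply the Gram-Schmidt recurrence
  u_1 = v_1
  u_i = v_i − Σ_{j<i} ((v_i · u_j) / (u_j · u_j)) · u_j.

Step by step this gives:
  u_1 = (-3, -2, -1, -1)
  u_2 = (-3/5, 29/15, 7/15, -38/15)

Orthogonality check:
  u_2 · u_1 = 0 (should be 0)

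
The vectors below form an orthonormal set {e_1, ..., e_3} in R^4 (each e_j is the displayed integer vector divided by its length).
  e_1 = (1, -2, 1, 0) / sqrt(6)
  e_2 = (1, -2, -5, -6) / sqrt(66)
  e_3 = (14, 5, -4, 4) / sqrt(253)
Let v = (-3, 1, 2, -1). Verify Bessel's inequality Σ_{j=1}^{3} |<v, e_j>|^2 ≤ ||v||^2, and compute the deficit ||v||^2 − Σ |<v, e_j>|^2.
Σ |<v, e_j>|^2 = 281/23; ||v||^2 = 15; deficit = 64/23

Write each e_j = u_j / sqrt(<u_j, u_j>) where u_j is the displayed integer vector. Then <v, e_j> = <v, u_j> / sqrt(<u_j, u_j>), so |<v, e_j>|^2 = <v, u_j>^2 / <u_j, u_j>.
Coefficients: <v, e_1> = -3/sqrt(6), <v, e_2> = -9/sqrt(66), <v, e_3> = -49/sqrt(253).
Square and sum: Σ |<v, e_j>|^2 = 281/23.
Compute ||v||^2 = v·v = 15.
Deficit = 15 − 281/23 = 64/23 ≥ 0, confirming Bessel's inequality. (The deficit equals ||v − Σ <v,e_j> e_j||^2, the squared distance from v to span{e_j}.)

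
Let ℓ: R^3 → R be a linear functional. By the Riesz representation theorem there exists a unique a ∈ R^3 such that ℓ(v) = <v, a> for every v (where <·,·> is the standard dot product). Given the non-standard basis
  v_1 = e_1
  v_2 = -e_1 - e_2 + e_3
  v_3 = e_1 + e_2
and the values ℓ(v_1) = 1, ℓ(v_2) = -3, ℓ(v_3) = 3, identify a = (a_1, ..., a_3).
a = (1, 2, 0)

Write a = (a_1, ..., a_3) in the standard basis. For each basis vector v_i, ℓ(v_i) = <v_i, a> is a linear equation in the a_j's. Collect the n equations into a matrix system V a = ℓ, where row i of V is v_i (expressed in the standard basis). Since V is invertible (lower-triangular with 1s on the diagonal, up to permutation), solve by back-substitution:
  V =
[[1, 0, 0],
 [-1, -1, 1],
 [1, 1, 0]]
  V a = (1, -3, 3)
Solving gives a = (1, 2, 0).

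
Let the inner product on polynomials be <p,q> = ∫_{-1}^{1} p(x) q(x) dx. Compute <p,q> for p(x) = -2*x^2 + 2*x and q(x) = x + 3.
<p,q> = -8/3

Expand the product: p(x)·q(x) = -2*x^3 - 4*x^2 + 6*x.
∫_{-1}^{1} of each monomial x^k gives [2/(k+1) if k even, 0 if k odd]. Integrating term-by-term (or equivalently evaluating the antiderivative F(x) = -x^4/2 - 4*x^3/3 + 3*x^2 at the endpoints):
  F(1) − F(−1) = 7/6 − (23/6) = -8/3.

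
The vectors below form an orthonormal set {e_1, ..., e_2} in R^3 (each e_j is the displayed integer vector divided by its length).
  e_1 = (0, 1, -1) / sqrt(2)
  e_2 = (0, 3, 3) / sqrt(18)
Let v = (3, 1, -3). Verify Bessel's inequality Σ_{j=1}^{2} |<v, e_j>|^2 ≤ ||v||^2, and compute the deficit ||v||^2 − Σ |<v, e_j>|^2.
Σ |<v, e_j>|^2 = 10; ||v||^2 = 19; deficit = 9

Write each e_j = u_j / sqrt(<u_j, u_j>) where u_j is the displayed integer vector. Then <v, e_j> = <v, u_j> / sqrt(<u_j, u_j>), so |<v, e_j>|^2 = <v, u_j>^2 / <u_j, u_j>.
Coefficients: <v, e_1> = 4/sqrt(2), <v, e_2> = -6/sqrt(18).
Square and sum: Σ |<v, e_j>|^2 = 10.
Compute ||v||^2 = v·v = 19.
Deficit = 19 − 10 = 9 ≥ 0, confirming Bessel's inequality. (The deficit equals ||v − Σ <v,e_j> e_j||^2, the squared distance from v to span{e_j}.)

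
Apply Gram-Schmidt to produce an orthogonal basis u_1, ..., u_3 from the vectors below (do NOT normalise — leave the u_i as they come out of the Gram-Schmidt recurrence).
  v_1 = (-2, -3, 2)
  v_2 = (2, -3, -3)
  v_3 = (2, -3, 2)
Orthogonal basis:
  u_1 = (-2, -3, 2)
  u_2 = (32/17, -54/17, -49/17)
  u_3 = (900/373, -120/373, 720/373)

Apply the Gram-Schmidt recurrence
  u_1 = v_1
  u_i = v_i − Σ_{j<i} ((v_i · u_j) / (u_j · u_j)) · u_j.

Step by step this gives:
  u_1 = (-2, -3, 2)
  u_2 = (32/17, -54/17, -49/17)
  u_3 = (900/373, -120/373, 720/373)

Orthogonality check:
  u_2 · u_1 = 0 (should be 0)
  u_3 · u_1 = 0 (should be 0)
  u_3 · u_2 = 0 (should be 0)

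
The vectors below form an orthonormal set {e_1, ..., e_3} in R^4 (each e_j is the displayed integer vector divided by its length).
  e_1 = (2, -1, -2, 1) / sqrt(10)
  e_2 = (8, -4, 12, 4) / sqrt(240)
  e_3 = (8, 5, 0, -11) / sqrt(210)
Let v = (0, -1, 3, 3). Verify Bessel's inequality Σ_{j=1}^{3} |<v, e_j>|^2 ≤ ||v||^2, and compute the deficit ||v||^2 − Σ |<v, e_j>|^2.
Σ |<v, e_j>|^2 = 649/35; ||v||^2 = 19; deficit = 16/35

Write each e_j = u_j / sqrt(<u_j, u_j>) where u_j is the displayed integer vector. Then <v, e_j> = <v, u_j> / sqrt(<u_j, u_j>), so |<v, e_j>|^2 = <v, u_j>^2 / <u_j, u_j>.
Coefficients: <v, e_1> = -2/sqrt(10), <v, e_2> = 52/sqrt(240), <v, e_3> = -38/sqrt(210).
Square and sum: Σ |<v, e_j>|^2 = 649/35.
Compute ||v||^2 = v·v = 19.
Deficit = 19 − 649/35 = 16/35 ≥ 0, confirming Bessel's inequality. (The deficit equals ||v − Σ <v,e_j> e_j||^2, the squared distance from v to span{e_j}.)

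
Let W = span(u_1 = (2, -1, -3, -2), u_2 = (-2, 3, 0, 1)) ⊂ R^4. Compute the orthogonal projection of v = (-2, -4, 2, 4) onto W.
proj_W(v) = (-68/171, -362/171, 232/57, 14/9)

Set up U = [u_1 | ... | u_2] ∈ R^(4×2). The projector onto W = col(U) is P = U (U^T U)^(-1) U^T.
Compute U^T U =
  [18, -9]
  [-9, 14],
and U^T v = (-14, -4).
Solve U^T U · c = U^T v for the coefficients: c = (-232/171, -22/19). The projection is proj_W(v) = U c.
Check: (v - proj_W(v)) · u_1 = 0  (should be 0).
Check: (v - proj_W(v)) · u_2 = 0  (should be 0).
Result: proj_W(v) = (-68/171, -362/171, 232/57, 14/9).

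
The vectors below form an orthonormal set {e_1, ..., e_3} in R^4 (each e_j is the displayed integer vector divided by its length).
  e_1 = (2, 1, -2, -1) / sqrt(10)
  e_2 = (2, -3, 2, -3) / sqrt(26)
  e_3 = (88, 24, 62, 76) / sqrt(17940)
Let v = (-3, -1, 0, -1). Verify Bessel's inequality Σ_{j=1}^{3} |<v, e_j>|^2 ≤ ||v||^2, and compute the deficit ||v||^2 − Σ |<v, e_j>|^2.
Σ |<v, e_j>|^2 = 758/69; ||v||^2 = 11; deficit = 1/69

Write each e_j = u_j / sqrt(<u_j, u_j>) where u_j is the displayed integer vector. Then <v, e_j> = <v, u_j> / sqrt(<u_j, u_j>), so |<v, e_j>|^2 = <v, u_j>^2 / <u_j, u_j>.
Coefficients: <v, e_1> = -6/sqrt(10), <v, e_2> = 0/sqrt(26), <v, e_3> = -364/sqrt(17940).
Square and sum: Σ |<v, e_j>|^2 = 758/69.
Compute ||v||^2 = v·v = 11.
Deficit = 11 − 758/69 = 1/69 ≥ 0, confirming Bessel's inequality. (The deficit equals ||v − Σ <v,e_j> e_j||^2, the squared distance from v to span{e_j}.)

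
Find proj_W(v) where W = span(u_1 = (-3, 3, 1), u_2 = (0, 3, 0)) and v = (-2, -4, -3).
proj_W(v) = (-9/10, -4, 3/10)

Set up U = [u_1 | ... | u_2] ∈ R^(3×2). The projector onto W = col(U) is P = U (U^T U)^(-1) U^T.
Compute U^T U =
  [19, 9]
  [9, 9],
and U^T v = (-9, -12).
Solve U^T U · c = U^T v for the coefficients: c = (3/10, -49/30). The projection is proj_W(v) = U c.
Check: (v - proj_W(v)) · u_1 = 0  (should be 0).
Check: (v - proj_W(v)) · u_2 = 0  (should be 0).
Result: proj_W(v) = (-9/10, -4, 3/10).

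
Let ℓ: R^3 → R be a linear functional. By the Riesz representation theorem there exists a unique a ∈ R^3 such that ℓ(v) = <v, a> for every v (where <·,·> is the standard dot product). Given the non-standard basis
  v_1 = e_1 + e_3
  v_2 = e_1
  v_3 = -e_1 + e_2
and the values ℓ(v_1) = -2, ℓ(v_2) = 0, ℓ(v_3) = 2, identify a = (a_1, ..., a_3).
a = (0, 2, -2)

Write a = (a_1, ..., a_3) in the standard basis. For each basis vector v_i, ℓ(v_i) = <v_i, a> is a linear equation in the a_j's. Collect the n equations into a matrix system V a = ℓ, where row i of V is v_i (expressed in the standard basis). Since V is invertible (lower-triangular with 1s on the diagonal, up to permutation), solve by back-substitution:
  V =
[[1, 0, 1],
 [1, 0, 0],
 [-1, 1, 0]]
  V a = (-2, 0, 2)
Solving gives a = (0, 2, -2).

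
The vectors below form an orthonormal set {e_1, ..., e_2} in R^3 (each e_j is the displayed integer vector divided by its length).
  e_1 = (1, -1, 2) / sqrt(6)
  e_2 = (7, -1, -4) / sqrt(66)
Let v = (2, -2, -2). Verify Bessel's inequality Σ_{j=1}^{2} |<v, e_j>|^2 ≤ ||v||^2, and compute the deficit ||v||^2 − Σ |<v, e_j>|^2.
Σ |<v, e_j>|^2 = 96/11; ||v||^2 = 12; deficit = 36/11

Write each e_j = u_j / sqrt(<u_j, u_j>) where u_j is the displayed integer vector. Then <v, e_j> = <v, u_j> / sqrt(<u_j, u_j>), so |<v, e_j>|^2 = <v, u_j>^2 / <u_j, u_j>.
Coefficients: <v, e_1> = 0/sqrt(6), <v, e_2> = 24/sqrt(66).
Square and sum: Σ |<v, e_j>|^2 = 96/11.
Compute ||v||^2 = v·v = 12.
Deficit = 12 − 96/11 = 36/11 ≥ 0, confirming Bessel's inequality. (The deficit equals ||v − Σ <v,e_j> e_j||^2, the squared distance from v to span{e_j}.)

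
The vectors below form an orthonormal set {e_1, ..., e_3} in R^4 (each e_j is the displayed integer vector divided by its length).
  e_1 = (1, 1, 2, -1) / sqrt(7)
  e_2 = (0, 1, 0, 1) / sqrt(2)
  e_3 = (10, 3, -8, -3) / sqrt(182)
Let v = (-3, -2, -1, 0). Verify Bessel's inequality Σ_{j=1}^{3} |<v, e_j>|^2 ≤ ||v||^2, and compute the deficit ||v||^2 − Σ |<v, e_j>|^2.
Σ |<v, e_j>|^2 = 173/13; ||v||^2 = 14; deficit = 9/13

Write each e_j = u_j / sqrt(<u_j, u_j>) where u_j is the displayed integer vector. Then <v, e_j> = <v, u_j> / sqrt(<u_j, u_j>), so |<v, e_j>|^2 = <v, u_j>^2 / <u_j, u_j>.
Coefficients: <v, e_1> = -7/sqrt(7), <v, e_2> = -2/sqrt(2), <v, e_3> = -28/sqrt(182).
Square and sum: Σ |<v, e_j>|^2 = 173/13.
Compute ||v||^2 = v·v = 14.
Deficit = 14 − 173/13 = 9/13 ≥ 0, confirming Bessel's inequality. (The deficit equals ||v − Σ <v,e_j> e_j||^2, the squared distance from v to span{e_j}.)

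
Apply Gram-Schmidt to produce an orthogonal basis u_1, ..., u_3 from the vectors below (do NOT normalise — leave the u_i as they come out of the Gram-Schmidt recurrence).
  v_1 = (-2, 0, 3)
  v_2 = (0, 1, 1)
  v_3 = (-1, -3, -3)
Orthogonal basis:
  u_1 = (-2, 0, 3)
  u_2 = (6/13, 1, 4/13)
  u_3 = (-9/17, 6/17, -6/17)

Apply the Gram-Schmidt recurrence
  u_1 = v_1
  u_i = v_i − Σ_{j<i} ((v_i · u_j) / (u_j · u_j)) · u_j.

Step by step this gives:
  u_1 = (-2, 0, 3)
  u_2 = (6/13, 1, 4/13)
  u_3 = (-9/17, 6/17, -6/17)

Orthogonality check:
  u_2 · u_1 = 0 (should be 0)
  u_3 · u_1 = 0 (should be 0)
  u_3 · u_2 = 0 (should be 0)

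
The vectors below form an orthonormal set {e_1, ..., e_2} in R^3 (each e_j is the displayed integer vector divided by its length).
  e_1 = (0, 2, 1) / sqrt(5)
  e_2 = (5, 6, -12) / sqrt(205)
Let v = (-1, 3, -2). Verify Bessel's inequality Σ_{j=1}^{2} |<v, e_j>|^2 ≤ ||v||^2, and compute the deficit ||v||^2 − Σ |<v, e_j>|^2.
Σ |<v, e_j>|^2 = 405/41; ||v||^2 = 14; deficit = 169/41

Write each e_j = u_j / sqrt(<u_j, u_j>) where u_j is the displayed integer vector. Then <v, e_j> = <v, u_j> / sqrt(<u_j, u_j>), so |<v, e_j>|^2 = <v, u_j>^2 / <u_j, u_j>.
Coefficients: <v, e_1> = 4/sqrt(5), <v, e_2> = 37/sqrt(205).
Square and sum: Σ |<v, e_j>|^2 = 405/41.
Compute ||v||^2 = v·v = 14.
Deficit = 14 − 405/41 = 169/41 ≥ 0, confirming Bessel's inequality. (The deficit equals ||v − Σ <v,e_j> e_j||^2, the squared distance from v to span{e_j}.)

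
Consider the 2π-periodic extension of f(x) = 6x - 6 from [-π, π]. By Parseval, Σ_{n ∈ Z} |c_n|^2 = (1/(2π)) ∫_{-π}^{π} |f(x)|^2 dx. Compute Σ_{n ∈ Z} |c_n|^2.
Σ |c_n|^2 = 12π^2 + 36

Expand and integrate term by term over [-π, π]:
  ∫ (6x)^2 dx = 36·(2π^3/3); ∫ 2·6·(-6)·x dx = 0 (odd integrand); ∫ (-6)^2 dx = 36·2π.
So (1/(2π)) ∫_{-π}^{π} (6x - 6)^2 dx = 36π^2/3 + 36 = 12π^2 + 36.
Parseval ⇒ Σ |c_n|^2 = 12π^2 + 36.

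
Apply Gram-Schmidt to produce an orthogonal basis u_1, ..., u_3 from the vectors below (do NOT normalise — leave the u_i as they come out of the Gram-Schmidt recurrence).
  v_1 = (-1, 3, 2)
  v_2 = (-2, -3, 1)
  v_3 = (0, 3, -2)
Orthogonal basis:
  u_1 = (-1, 3, 2)
  u_2 = (-33/14, -27/14, 12/7)
  u_3 = (-27/19, 9/19, -27/19)

Apply the Gram-Schmidt recurrence
  u_1 = v_1
  u_i = v_i − Σ_{j<i} ((v_i · u_j) / (u_j · u_j)) · u_j.

Step by step this gives:
  u_1 = (-1, 3, 2)
  u_2 = (-33/14, -27/14, 12/7)
  u_3 = (-27/19, 9/19, -27/19)

Orthogonality check:
  u_2 · u_1 = 0 (should be 0)
  u_3 · u_1 = 0 (should be 0)
  u_3 · u_2 = 0 (should be 0)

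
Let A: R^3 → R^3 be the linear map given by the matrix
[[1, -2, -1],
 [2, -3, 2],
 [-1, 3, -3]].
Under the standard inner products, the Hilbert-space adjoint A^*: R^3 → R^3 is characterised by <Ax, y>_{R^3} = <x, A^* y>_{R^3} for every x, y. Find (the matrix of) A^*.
A^* = A^T =
[[1, 2, -1],
 [-2, -3, 3],
 [-1, 2, -3]]

For real matrices with standard dot products, the defining identity <Ax, y> = <x, A^* y> gives (Ax)^T y = x^T (A^*) y, i.e. x^T A^T y = x^T (A^*) y. Since this holds for all x, y, we must have A^* = A^T. Therefore
A^* =
[[1, 2, -1],
 [-2, -3, 3],
 [-1, 2, -3]].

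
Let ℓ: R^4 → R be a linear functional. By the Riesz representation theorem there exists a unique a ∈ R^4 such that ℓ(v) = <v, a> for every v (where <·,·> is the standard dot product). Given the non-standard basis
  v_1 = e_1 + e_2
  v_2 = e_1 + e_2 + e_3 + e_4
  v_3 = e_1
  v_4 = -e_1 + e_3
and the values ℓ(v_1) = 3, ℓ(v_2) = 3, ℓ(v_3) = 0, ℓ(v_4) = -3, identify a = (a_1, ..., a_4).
a = (0, 3, -3, 3)

Write a = (a_1, ..., a_4) in the standard basis. For each basis vector v_i, ℓ(v_i) = <v_i, a> is a linear equation in the a_j's. Collect the n equations into a matrix system V a = ℓ, where row i of V is v_i (expressed in the standard basis). Since V is invertible (lower-triangular with 1s on the diagonal, up to permutation), solve by back-substitution:
  V =
[[1, 1, 0, 0],
 [1, 1, 1, 1],
 [1, 0, 0, 0],
 [-1, 0, 1, 0]]
  V a = (3, 3, 0, -3)
Solving gives a = (0, 3, -3, 3).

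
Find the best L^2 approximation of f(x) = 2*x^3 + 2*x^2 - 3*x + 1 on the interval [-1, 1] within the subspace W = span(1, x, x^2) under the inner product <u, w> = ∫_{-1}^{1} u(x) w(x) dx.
g(x) = 2*x^2 - 9*x/5 + 1

The best approximation g ∈ W is the orthogonal projection of f onto W. Writing g = a_0 + a_1 x + a_2 x^2, the coefficients solve the normal equations G · a = b where
  G_{ij} = <φ_i, φ_j> and b_i = <f, φ_i>, with φ_0 = 1, φ_1 = x, φ_2 = x^2.
G =
  [2, 0, 2/3]
  [0, 2/3, 0]
  [2/3, 0, 2/5],
b = (10/3, -6/5, 22/15).
Solving gives a_0 = 1, a_1 = -9/5, a_2 = 2, so
  g(x) = 2*x^2 - 9*x/5 + 1.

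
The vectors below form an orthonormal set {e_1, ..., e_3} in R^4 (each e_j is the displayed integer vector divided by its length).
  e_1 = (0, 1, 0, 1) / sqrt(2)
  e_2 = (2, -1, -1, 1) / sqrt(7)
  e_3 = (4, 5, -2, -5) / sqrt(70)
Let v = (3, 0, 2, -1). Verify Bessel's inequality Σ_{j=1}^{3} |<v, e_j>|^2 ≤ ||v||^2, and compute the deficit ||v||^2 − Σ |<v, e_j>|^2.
Σ |<v, e_j>|^2 = 21/5; ||v||^2 = 14; deficit = 49/5

Write each e_j = u_j / sqrt(<u_j, u_j>) where u_j is the displayed integer vector. Then <v, e_j> = <v, u_j> / sqrt(<u_j, u_j>), so |<v, e_j>|^2 = <v, u_j>^2 / <u_j, u_j>.
Coefficients: <v, e_1> = -1/sqrt(2), <v, e_2> = 3/sqrt(7), <v, e_3> = 13/sqrt(70).
Square and sum: Σ |<v, e_j>|^2 = 21/5.
Compute ||v||^2 = v·v = 14.
Deficit = 14 − 21/5 = 49/5 ≥ 0, confirming Bessel's inequality. (The deficit equals ||v − Σ <v,e_j> e_j||^2, the squared distance from v to span{e_j}.)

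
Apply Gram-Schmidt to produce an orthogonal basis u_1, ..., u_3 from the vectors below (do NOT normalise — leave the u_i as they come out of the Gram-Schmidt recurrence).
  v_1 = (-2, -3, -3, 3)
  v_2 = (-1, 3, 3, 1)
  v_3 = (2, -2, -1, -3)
Orthogonal basis:
  u_1 = (-2, -3, -3, 3)
  u_2 = (-57/31, 54/31, 54/31, 70/31)
  u_3 = (-108/451, -230/451, 221/451, -81/451)

Apply the Gram-Schmidt recurrence
  u_1 = v_1
  u_i = v_i − Σ_{j<i} ((v_i · u_j) / (u_j · u_j)) · u_j.

Step by step this gives:
  u_1 = (-2, -3, -3, 3)
  u_2 = (-57/31, 54/31, 54/31, 70/31)
  u_3 = (-108/451, -230/451, 221/451, -81/451)

Orthogonality check:
  u_2 · u_1 = 0 (should be 0)
  u_3 · u_1 = 0 (should be 0)
  u_3 · u_2 = 0 (should be 0)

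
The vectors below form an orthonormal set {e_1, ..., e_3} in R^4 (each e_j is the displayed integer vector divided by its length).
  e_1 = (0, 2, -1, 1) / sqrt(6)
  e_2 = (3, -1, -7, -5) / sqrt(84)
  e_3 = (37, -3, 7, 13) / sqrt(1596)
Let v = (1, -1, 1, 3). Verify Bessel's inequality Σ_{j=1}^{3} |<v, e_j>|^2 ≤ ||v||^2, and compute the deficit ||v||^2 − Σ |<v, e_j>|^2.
Σ |<v, e_j>|^2 = 484/57; ||v||^2 = 12; deficit = 200/57

Write each e_j = u_j / sqrt(<u_j, u_j>) where u_j is the displayed integer vector. Then <v, e_j> = <v, u_j> / sqrt(<u_j, u_j>), so |<v, e_j>|^2 = <v, u_j>^2 / <u_j, u_j>.
Coefficients: <v, e_1> = 0/sqrt(6), <v, e_2> = -18/sqrt(84), <v, e_3> = 86/sqrt(1596).
Square and sum: Σ |<v, e_j>|^2 = 484/57.
Compute ||v||^2 = v·v = 12.
Deficit = 12 − 484/57 = 200/57 ≥ 0, confirming Bessel's inequality. (The deficit equals ||v − Σ <v,e_j> e_j||^2, the squared distance from v to span{e_j}.)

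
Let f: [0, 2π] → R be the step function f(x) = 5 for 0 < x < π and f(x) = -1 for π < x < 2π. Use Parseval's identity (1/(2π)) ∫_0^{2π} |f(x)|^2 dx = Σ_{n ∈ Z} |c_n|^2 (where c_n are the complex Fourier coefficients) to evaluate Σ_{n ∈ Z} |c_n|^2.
Σ |c_n|^2 = 13

Parseval equates the L^2 energy of f (normalised by 1/(2π)) with the ℓ^2 sum of its Fourier coefficients: (1/(2π)) ∫_0^{2π} |f|^2 = Σ |c_n|^2.
Compute the left side: (1/(2π)) [∫_0^π 5^2 dx + ∫_π^{2π} (-1)^2 dx] = (1/(2π)) · (25π + 1π) = (25 + 1)/2 = 13.
So Σ_{n ∈ Z} |c_n|^2 = 13.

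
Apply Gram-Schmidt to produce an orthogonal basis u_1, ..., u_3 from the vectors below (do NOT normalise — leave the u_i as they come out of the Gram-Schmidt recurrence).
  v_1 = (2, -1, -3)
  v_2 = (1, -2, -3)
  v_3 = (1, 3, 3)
Orthogonal basis:
  u_1 = (2, -1, -3)
  u_2 = (-6/7, -15/14, -3/14)
  u_3 = (1/3, -1/3, 1/3)

Apply the Gram-Schmidt recurrence
  u_1 = v_1
  u_i = v_i − Σ_{j<i} ((v_i · u_j) / (u_j · u_j)) · u_j.

Step by step this gives:
  u_1 = (2, -1, -3)
  u_2 = (-6/7, -15/14, -3/14)
  u_3 = (1/3, -1/3, 1/3)

Orthogonality check:
  u_2 · u_1 = 0 (should be 0)
  u_3 · u_1 = 0 (should be 0)
  u_3 · u_2 = 0 (should be 0)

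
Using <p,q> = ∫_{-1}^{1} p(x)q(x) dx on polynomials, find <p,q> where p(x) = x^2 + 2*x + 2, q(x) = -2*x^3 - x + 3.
<p,q> = 166/15

Expand the product: p(x)·q(x) = -2*x^5 - 4*x^4 - 5*x^3 + x^2 + 4*x + 6.
∫_{-1}^{1} of each monomial x^k gives [2/(k+1) if k even, 0 if k odd]. Integrating term-by-term (or equivalently evaluating the antiderivative F(x) = -x^6/3 - 4*x^5/5 - 5*x^4/4 + x^3/3 + 2*x^2 + 6*x at the endpoints):
  F(1) − F(−1) = 119/20 − (-307/60) = 166/15.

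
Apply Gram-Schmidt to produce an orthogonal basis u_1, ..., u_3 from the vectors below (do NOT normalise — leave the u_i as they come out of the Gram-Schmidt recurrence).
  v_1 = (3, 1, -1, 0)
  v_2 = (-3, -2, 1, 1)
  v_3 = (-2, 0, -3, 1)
Orthogonal basis:
  u_1 = (3, 1, -1, 0)
  u_2 = (3/11, -10/11, -1/11, 1)
  u_3 = (-9/7, 13/21, -68/21, 13/21)

Apply the Gram-Schmidt recurrence
  u_1 = v_1
  u_i = v_i − Σ_{j<i} ((v_i · u_j) / (u_j · u_j)) · u_j.

Step by step this gives:
  u_1 = (3, 1, -1, 0)
  u_2 = (3/11, -10/11, -1/11, 1)
  u_3 = (-9/7, 13/21, -68/21, 13/21)

Orthogonality check:
  u_2 · u_1 = 0 (should be 0)
  u_3 · u_1 = 0 (should be 0)
  u_3 · u_2 = 0 (should be 0)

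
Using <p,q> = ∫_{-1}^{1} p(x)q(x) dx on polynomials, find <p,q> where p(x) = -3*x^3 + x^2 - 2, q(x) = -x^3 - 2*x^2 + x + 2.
<p,q> = -36/7

Expand the product: p(x)·q(x) = 3*x^6 + 5*x^5 - 5*x^4 - 3*x^3 + 6*x^2 - 2*x - 4.
∫_{-1}^{1} of each monomial x^k gives [2/(k+1) if k even, 0 if k odd]. Integrating term-by-term (or equivalently evaluating the antiderivative F(x) = 3*x^7/7 + 5*x^6/6 - x^5 - 3*x^4/4 + 2*x^3 - x^2 - 4*x at the endpoints):
  F(1) − F(−1) = -293/84 − (139/84) = -36/7.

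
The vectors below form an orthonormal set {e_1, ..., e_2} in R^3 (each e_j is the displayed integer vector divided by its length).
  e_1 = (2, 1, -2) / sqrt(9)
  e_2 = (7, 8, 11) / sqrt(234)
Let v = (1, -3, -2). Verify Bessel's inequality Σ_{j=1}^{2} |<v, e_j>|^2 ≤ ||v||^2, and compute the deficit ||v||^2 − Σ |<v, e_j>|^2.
Σ |<v, e_j>|^2 = 15/2; ||v||^2 = 14; deficit = 13/2

Write each e_j = u_j / sqrt(<u_j, u_j>) where u_j is the displayed integer vector. Then <v, e_j> = <v, u_j> / sqrt(<u_j, u_j>), so |<v, e_j>|^2 = <v, u_j>^2 / <u_j, u_j>.
Coefficients: <v, e_1> = 3/sqrt(9), <v, e_2> = -39/sqrt(234).
Square and sum: Σ |<v, e_j>|^2 = 15/2.
Compute ||v||^2 = v·v = 14.
Deficit = 14 − 15/2 = 13/2 ≥ 0, confirming Bessel's inequality. (The deficit equals ||v − Σ <v,e_j> e_j||^2, the squared distance from v to span{e_j}.)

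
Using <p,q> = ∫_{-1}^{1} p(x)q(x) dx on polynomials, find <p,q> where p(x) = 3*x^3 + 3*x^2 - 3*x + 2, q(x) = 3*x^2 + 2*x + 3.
<p,q> = 24

Expand the product: p(x)·q(x) = 9*x^5 + 15*x^4 + 6*x^3 + 9*x^2 - 5*x + 6.
∫_{-1}^{1} of each monomial x^k gives [2/(k+1) if k even, 0 if k odd]. Integrating term-by-term (or equivalently evaluating the antiderivative F(x) = 3*x^6/2 + 3*x^5 + 3*x^4/2 + 3*x^3 - 5*x^2/2 + 6*x at the endpoints):
  F(1) − F(−1) = 25/2 − (-23/2) = 24.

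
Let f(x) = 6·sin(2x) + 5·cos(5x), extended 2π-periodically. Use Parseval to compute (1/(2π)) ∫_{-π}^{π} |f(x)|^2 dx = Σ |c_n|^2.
Σ |c_n|^2 = 61/2

Expand |f|^2 and use orthogonality of {sin(nx), cos(mx)} on [-π, π]:
  ∫_{-π}^{π} sin(nx)^2 dx = π, ∫ cos(mx)^2 dx = π, and cross terms integrate to 0.
So ∫_{-π}^{π} f(x)^2 dx = 6^2 · π + 5^2 · π = (36 + 25)π.
Divide by 2π: (36 + 25)/2 = 61/2.
By Parseval, this equals Σ |c_n|^2.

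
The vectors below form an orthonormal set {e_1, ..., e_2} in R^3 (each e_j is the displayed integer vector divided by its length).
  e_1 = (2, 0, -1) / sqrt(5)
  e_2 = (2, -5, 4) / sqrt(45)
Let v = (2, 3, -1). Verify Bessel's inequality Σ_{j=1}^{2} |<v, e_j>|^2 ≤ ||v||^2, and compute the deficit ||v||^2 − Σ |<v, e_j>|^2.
Σ |<v, e_j>|^2 = 10; ||v||^2 = 14; deficit = 4

Write each e_j = u_j / sqrt(<u_j, u_j>) where u_j is the displayed integer vector. Then <v, e_j> = <v, u_j> / sqrt(<u_j, u_j>), so |<v, e_j>|^2 = <v, u_j>^2 / <u_j, u_j>.
Coefficients: <v, e_1> = 5/sqrt(5), <v, e_2> = -15/sqrt(45).
Square and sum: Σ |<v, e_j>|^2 = 10.
Compute ||v||^2 = v·v = 14.
Deficit = 14 − 10 = 4 ≥ 0, confirming Bessel's inequality. (The deficit equals ||v − Σ <v,e_j> e_j||^2, the squared distance from v to span{e_j}.)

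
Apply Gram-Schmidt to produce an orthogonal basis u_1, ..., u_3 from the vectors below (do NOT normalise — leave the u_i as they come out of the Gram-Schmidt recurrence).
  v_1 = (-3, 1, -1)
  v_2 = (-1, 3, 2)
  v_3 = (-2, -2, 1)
Orthogonal basis:
  u_1 = (-3, 1, -1)
  u_2 = (1/11, 29/11, 26/11)
  u_3 = (-80/69, -112/69, 128/69)

Apply the Gram-Schmidt recurrence
  u_1 = v_1
  u_i = v_i − Σ_{j<i} ((v_i · u_j) / (u_j · u_j)) · u_j.

Step by step this gives:
  u_1 = (-3, 1, -1)
  u_2 = (1/11, 29/11, 26/11)
  u_3 = (-80/69, -112/69, 128/69)

Orthogonality check:
  u_2 · u_1 = 0 (should be 0)
  u_3 · u_1 = 0 (should be 0)
  u_3 · u_2 = 0 (should be 0)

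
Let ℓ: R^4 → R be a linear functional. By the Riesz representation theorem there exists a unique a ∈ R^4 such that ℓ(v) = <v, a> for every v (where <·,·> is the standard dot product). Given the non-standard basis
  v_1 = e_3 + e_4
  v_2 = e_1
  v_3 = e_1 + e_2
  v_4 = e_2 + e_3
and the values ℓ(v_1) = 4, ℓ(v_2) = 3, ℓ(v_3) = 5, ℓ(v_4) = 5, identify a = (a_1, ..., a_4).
a = (3, 2, 3, 1)

Write a = (a_1, ..., a_4) in the standard basis. For each basis vector v_i, ℓ(v_i) = <v_i, a> is a linear equation in the a_j's. Collect the n equations into a matrix system V a = ℓ, where row i of V is v_i (expressed in the standard basis). Since V is invertible (lower-triangular with 1s on the diagonal, up to permutation), solve by back-substitution:
  V =
[[0, 0, 1, 1],
 [1, 0, 0, 0],
 [1, 1, 0, 0],
 [0, 1, 1, 0]]
  V a = (4, 3, 5, 5)
Solving gives a = (3, 2, 3, 1).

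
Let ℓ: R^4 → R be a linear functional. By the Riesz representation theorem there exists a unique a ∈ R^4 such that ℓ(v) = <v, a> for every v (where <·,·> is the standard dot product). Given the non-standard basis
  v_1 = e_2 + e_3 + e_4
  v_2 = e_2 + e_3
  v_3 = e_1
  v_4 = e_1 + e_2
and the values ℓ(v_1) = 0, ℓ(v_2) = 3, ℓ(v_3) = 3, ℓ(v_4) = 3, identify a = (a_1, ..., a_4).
a = (3, 0, 3, -3)

Write a = (a_1, ..., a_4) in the standard basis. For each basis vector v_i, ℓ(v_i) = <v_i, a> is a linear equation in the a_j's. Collect the n equations into a matrix system V a = ℓ, where row i of V is v_i (expressed in the standard basis). Since V is invertible (lower-triangular with 1s on the diagonal, up to permutation), solve by back-substitution:
  V =
[[0, 1, 1, 1],
 [0, 1, 1, 0],
 [1, 0, 0, 0],
 [1, 1, 0, 0]]
  V a = (0, 3, 3, 3)
Solving gives a = (3, 0, 3, -3).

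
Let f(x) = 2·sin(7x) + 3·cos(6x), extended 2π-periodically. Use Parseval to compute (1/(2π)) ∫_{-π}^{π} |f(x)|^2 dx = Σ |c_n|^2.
Σ |c_n|^2 = 13/2

Expand |f|^2 and use orthogonality of {sin(nx), cos(mx)} on [-π, π]:
  ∫_{-π}^{π} sin(nx)^2 dx = π, ∫ cos(mx)^2 dx = π, and cross terms integrate to 0.
So ∫_{-π}^{π} f(x)^2 dx = 2^2 · π + 3^2 · π = (4 + 9)π.
Divide by 2π: (4 + 9)/2 = 13/2.
By Parseval, this equals Σ |c_n|^2.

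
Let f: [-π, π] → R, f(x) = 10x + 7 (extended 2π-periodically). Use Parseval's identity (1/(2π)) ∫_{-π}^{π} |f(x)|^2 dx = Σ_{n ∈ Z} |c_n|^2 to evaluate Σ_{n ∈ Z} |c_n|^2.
Σ |c_n|^2 = 100π^2/3 + 49

Expand and integrate term by term over [-π, π]:
  ∫ (10x)^2 dx = 100·(2π^3/3); ∫ 2·10·(7)·x dx = 0 (odd integrand); ∫ 7^2 dx = 49·2π.
So (1/(2π)) ∫_{-π}^{π} (10x + 7)^2 dx = 100π^2/3 + 49 = 100π^2/3 + 49.
Parseval ⇒ Σ |c_n|^2 = 100π^2/3 + 49.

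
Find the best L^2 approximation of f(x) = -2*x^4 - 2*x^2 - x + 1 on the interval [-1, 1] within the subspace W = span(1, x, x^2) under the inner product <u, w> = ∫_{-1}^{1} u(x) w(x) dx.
g(x) = -26*x^2/7 - x + 41/35

The best approximation g ∈ W is the orthogonal projection of f onto W. Writing g = a_0 + a_1 x + a_2 x^2, the coefficients solve the normal equations G · a = b where
  G_{ij} = <φ_i, φ_j> and b_i = <f, φ_i>, with φ_0 = 1, φ_1 = x, φ_2 = x^2.
G =
  [2, 0, 2/3]
  [0, 2/3, 0]
  [2/3, 0, 2/5],
b = (-2/15, -2/3, -74/105).
Solving gives a_0 = 41/35, a_1 = -1, a_2 = -26/7, so
  g(x) = -26*x^2/7 - x + 41/35.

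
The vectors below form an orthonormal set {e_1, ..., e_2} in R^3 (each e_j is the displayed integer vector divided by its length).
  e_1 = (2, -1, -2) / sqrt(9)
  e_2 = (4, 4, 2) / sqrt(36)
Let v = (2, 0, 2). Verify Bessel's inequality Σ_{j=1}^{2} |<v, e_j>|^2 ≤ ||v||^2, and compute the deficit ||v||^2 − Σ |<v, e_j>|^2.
Σ |<v, e_j>|^2 = 4; ||v||^2 = 8; deficit = 4

Write each e_j = u_j / sqrt(<u_j, u_j>) where u_j is the displayed integer vector. Then <v, e_j> = <v, u_j> / sqrt(<u_j, u_j>), so |<v, e_j>|^2 = <v, u_j>^2 / <u_j, u_j>.
Coefficients: <v, e_1> = 0/sqrt(9), <v, e_2> = 12/sqrt(36).
Square and sum: Σ |<v, e_j>|^2 = 4.
Compute ||v||^2 = v·v = 8.
Deficit = 8 − 4 = 4 ≥ 0, confirming Bessel's inequality. (The deficit equals ||v − Σ <v,e_j> e_j||^2, the squared distance from v to span{e_j}.)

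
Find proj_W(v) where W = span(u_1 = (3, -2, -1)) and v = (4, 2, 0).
proj_W(v) = (12/7, -8/7, -4/7)

Set up U = [u_1 | ... | u_1] ∈ R^(3×1). The projector onto W = col(U) is P = U (U^T U)^(-1) U^T.
Compute U^T U =
  [14],
and U^T v = (8).
Solve U^T U · c = U^T v for the coefficients: c = (4/7). The projection is proj_W(v) = U c.
Check: (v - proj_W(v)) · u_1 = 0  (should be 0).
Result: proj_W(v) = (12/7, -8/7, -4/7).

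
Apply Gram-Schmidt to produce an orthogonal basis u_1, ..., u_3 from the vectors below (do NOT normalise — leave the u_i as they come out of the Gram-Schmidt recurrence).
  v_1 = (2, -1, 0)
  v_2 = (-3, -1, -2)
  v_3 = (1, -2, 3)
Orthogonal basis:
  u_1 = (2, -1, 0)
  u_2 = (-1, -2, -2)
  u_3 = (-14/15, -28/15, 7/3)

Apply the Gram-Schmidt recurrence
  u_1 = v_1
  u_i = v_i − Σ_{j<i} ((v_i · u_j) / (u_j · u_j)) · u_j.

Step by step this gives:
  u_1 = (2, -1, 0)
  u_2 = (-1, -2, -2)
  u_3 = (-14/15, -28/15, 7/3)

Orthogonality check:
  u_2 · u_1 = 0 (should be 0)
  u_3 · u_1 = 0 (should be 0)
  u_3 · u_2 = 0 (should be 0)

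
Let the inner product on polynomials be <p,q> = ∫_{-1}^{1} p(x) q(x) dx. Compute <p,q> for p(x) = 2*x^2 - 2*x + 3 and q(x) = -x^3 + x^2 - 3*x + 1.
<p,q> = 224/15

Expand the product: p(x)·q(x) = -2*x^5 + 4*x^4 - 11*x^3 + 11*x^2 - 11*x + 3.
∫_{-1}^{1} of each monomial x^k gives [2/(k+1) if k even, 0 if k odd]. Integrating term-by-term (or equivalently evaluating the antiderivative F(x) = -x^6/3 + 4*x^5/5 - 11*x^4/4 + 11*x^3/3 - 11*x^2/2 + 3*x at the endpoints):
  F(1) − F(−1) = -67/60 − (-321/20) = 224/15.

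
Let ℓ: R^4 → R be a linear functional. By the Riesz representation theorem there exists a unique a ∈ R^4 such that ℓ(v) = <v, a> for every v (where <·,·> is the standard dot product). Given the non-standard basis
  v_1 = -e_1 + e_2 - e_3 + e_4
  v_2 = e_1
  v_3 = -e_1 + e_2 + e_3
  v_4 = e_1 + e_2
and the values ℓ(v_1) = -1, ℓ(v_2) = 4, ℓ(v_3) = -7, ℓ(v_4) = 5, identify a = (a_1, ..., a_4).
a = (4, 1, -4, -2)

Write a = (a_1, ..., a_4) in the standard basis. For each basis vector v_i, ℓ(v_i) = <v_i, a> is a linear equation in the a_j's. Collect the n equations into a matrix system V a = ℓ, where row i of V is v_i (expressed in the standard basis). Since V is invertible (lower-triangular with 1s on the diagonal, up to permutation), solve by back-substitution:
  V =
[[-1, 1, -1, 1],
 [1, 0, 0, 0],
 [-1, 1, 1, 0],
 [1, 1, 0, 0]]
  V a = (-1, 4, -7, 5)
Solving gives a = (4, 1, -4, -2).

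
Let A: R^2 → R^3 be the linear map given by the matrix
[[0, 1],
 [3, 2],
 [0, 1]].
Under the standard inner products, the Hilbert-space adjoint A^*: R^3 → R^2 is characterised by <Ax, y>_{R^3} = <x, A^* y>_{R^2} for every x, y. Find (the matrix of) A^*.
A^* = A^T =
[[0, 3, 0],
 [1, 2, 1]]

For real matrices with standard dot products, the defining identity <Ax, y> = <x, A^* y> gives (Ax)^T y = x^T (A^*) y, i.e. x^T A^T y = x^T (A^*) y. Since this holds for all x, y, we must have A^* = A^T. Therefore
A^* =
[[0, 3, 0],
 [1, 2, 1]].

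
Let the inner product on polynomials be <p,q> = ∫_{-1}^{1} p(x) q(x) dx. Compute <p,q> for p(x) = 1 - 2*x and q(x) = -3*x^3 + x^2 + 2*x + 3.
<p,q> = 32/5

Expand the product: p(x)·q(x) = 6*x^4 - 5*x^3 - 3*x^2 - 4*x + 3.
∫_{-1}^{1} of each monomial x^k gives [2/(k+1) if k even, 0 if k odd]. Integrating term-by-term (or equivalently evaluating the antiderivative F(x) = 6*x^5/5 - 5*x^4/4 - x^3 - 2*x^2 + 3*x at the endpoints):
  F(1) − F(−1) = -1/20 − (-129/20) = 32/5.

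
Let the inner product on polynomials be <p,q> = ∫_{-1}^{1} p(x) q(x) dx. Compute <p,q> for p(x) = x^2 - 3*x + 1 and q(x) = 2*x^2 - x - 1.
<p,q> = 22/15

Expand the product: p(x)·q(x) = 2*x^4 - 7*x^3 + 4*x^2 + 2*x - 1.
∫_{-1}^{1} of each monomial x^k gives [2/(k+1) if k even, 0 if k odd]. Integrating term-by-term (or equivalently evaluating the antiderivative F(x) = 2*x^5/5 - 7*x^4/4 + 4*x^3/3 + x^2 - x at the endpoints):
  F(1) − F(−1) = -1/60 − (-89/60) = 22/15.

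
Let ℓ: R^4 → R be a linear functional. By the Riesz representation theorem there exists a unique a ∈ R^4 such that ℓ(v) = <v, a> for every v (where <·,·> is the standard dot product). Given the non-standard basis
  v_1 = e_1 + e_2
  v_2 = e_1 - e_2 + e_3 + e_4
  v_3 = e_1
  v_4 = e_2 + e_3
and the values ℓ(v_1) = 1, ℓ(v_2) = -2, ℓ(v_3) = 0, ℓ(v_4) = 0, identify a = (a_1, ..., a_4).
a = (0, 1, -1, 0)

Write a = (a_1, ..., a_4) in the standard basis. For each basis vector v_i, ℓ(v_i) = <v_i, a> is a linear equation in the a_j's. Collect the n equations into a matrix system V a = ℓ, where row i of V is v_i (expressed in the standard basis). Since V is invertible (lower-triangular with 1s on the diagonal, up to permutation), solve by back-substitution:
  V =
[[1, 1, 0, 0],
 [1, -1, 1, 1],
 [1, 0, 0, 0],
 [0, 1, 1, 0]]
  V a = (1, -2, 0, 0)
Solving gives a = (0, 1, -1, 0).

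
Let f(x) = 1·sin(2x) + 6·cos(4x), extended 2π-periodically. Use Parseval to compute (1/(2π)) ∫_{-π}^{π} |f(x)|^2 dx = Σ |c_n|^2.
Σ |c_n|^2 = 37/2

Expand |f|^2 and use orthogonality of {sin(nx), cos(mx)} on [-π, π]:
  ∫_{-π}^{π} sin(nx)^2 dx = π, ∫ cos(mx)^2 dx = π, and cross terms integrate to 0.
So ∫_{-π}^{π} f(x)^2 dx = 1^2 · π + 6^2 · π = (1 + 36)π.
Divide by 2π: (1 + 36)/2 = 37/2.
By Parseval, this equals Σ |c_n|^2.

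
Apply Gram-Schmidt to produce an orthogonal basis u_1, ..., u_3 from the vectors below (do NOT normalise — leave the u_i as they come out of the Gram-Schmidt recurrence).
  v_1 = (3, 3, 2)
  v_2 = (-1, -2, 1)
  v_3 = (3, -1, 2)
Orthogonal basis:
  u_1 = (3, 3, 2)
  u_2 = (-1/22, -23/22, 18/11)
  u_3 = (140/83, -100/83, -60/83)

Apply the Gram-Schmidt recurrence
  u_1 = v_1
  u_i = v_i − Σ_{j<i} ((v_i · u_j) / (u_j · u_j)) · u_j.

Step by step this gives:
  u_1 = (3, 3, 2)
  u_2 = (-1/22, -23/22, 18/11)
  u_3 = (140/83, -100/83, -60/83)

Orthogonality check:
  u_2 · u_1 = 0 (should be 0)
  u_3 · u_1 = 0 (should be 0)
  u_3 · u_2 = 0 (should be 0)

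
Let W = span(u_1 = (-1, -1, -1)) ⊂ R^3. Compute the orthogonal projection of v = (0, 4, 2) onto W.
proj_W(v) = (2, 2, 2)

Set up U = [u_1 | ... | u_1] ∈ R^(3×1). The projector onto W = col(U) is P = U (U^T U)^(-1) U^T.
Compute U^T U =
  [3],
and U^T v = (-6).
Solve U^T U · c = U^T v for the coefficients: c = (-2). The projection is proj_W(v) = U c.
Check: (v - proj_W(v)) · u_1 = 0  (should be 0).
Result: proj_W(v) = (2, 2, 2).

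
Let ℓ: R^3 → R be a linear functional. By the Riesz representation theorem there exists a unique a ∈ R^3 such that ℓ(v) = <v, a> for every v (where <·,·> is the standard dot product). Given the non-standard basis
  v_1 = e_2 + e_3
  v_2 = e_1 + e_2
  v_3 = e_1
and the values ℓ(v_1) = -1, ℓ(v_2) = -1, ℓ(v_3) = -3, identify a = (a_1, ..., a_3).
a = (-3, 2, -3)

Write a = (a_1, ..., a_3) in the standard basis. For each basis vector v_i, ℓ(v_i) = <v_i, a> is a linear equation in the a_j's. Collect the n equations into a matrix system V a = ℓ, where row i of V is v_i (expressed in the standard basis). Since V is invertible (lower-triangular with 1s on the diagonal, up to permutation), solve by back-substitution:
  V =
[[0, 1, 1],
 [1, 1, 0],
 [1, 0, 0]]
  V a = (-1, -1, -3)
Solving gives a = (-3, 2, -3).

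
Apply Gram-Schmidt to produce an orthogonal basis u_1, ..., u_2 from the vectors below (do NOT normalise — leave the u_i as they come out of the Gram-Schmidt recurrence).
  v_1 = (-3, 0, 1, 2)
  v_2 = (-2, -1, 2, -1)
Orthogonal basis:
  u_1 = (-3, 0, 1, 2)
  u_2 = (-5/7, -1, 11/7, -13/7)

Apply the Gram-Schmidt recurrence
  u_1 = v_1
  u_i = v_i − Σ_{j<i} ((v_i · u_j) / (u_j · u_j)) · u_j.

Step by step this gives:
  u_1 = (-3, 0, 1, 2)
  u_2 = (-5/7, -1, 11/7, -13/7)

Orthogonality check:
  u_2 · u_1 = 0 (should be 0)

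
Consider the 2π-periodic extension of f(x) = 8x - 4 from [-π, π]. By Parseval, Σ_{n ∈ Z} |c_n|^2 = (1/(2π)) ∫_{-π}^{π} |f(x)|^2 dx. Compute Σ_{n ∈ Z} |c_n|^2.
Σ |c_n|^2 = 64π^2/3 + 16

Expand and integrate term by term over [-π, π]:
  ∫ (8x)^2 dx = 64·(2π^3/3); ∫ 2·8·(-4)·x dx = 0 (odd integrand); ∫ (-4)^2 dx = 16·2π.
So (1/(2π)) ∫_{-π}^{π} (8x - 4)^2 dx = 64π^2/3 + 16 = 64π^2/3 + 16.
Parseval ⇒ Σ |c_n|^2 = 64π^2/3 + 16.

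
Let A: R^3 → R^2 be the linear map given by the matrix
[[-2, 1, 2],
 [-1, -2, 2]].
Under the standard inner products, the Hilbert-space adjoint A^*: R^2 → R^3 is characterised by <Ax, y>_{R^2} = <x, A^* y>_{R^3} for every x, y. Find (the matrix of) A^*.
A^* = A^T =
[[-2, -1],
 [1, -2],
 [2, 2]]

For real matrices with standard dot products, the defining identity <Ax, y> = <x, A^* y> gives (Ax)^T y = x^T (A^*) y, i.e. x^T A^T y = x^T (A^*) y. Since this holds for all x, y, we must have A^* = A^T. Therefore
A^* =
[[-2, -1],
 [1, -2],
 [2, 2]].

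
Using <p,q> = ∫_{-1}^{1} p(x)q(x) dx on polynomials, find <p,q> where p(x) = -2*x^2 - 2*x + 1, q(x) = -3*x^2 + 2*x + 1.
<p,q> = -8/5

Expand the product: p(x)·q(x) = 6*x^4 + 2*x^3 - 9*x^2 + 1.
∫_{-1}^{1} of each monomial x^k gives [2/(k+1) if k even, 0 if k odd]. Integrating term-by-term (or equivalently evaluating the antiderivative F(x) = 6*x^5/5 + x^4/2 - 3*x^3 + x at the endpoints):
  F(1) − F(−1) = -3/10 − (13/10) = -8/5.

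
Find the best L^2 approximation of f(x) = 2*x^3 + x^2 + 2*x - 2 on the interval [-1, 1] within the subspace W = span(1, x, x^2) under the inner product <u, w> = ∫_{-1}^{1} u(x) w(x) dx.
g(x) = x^2 + 16*x/5 - 2

The best approximation g ∈ W is the orthogonal projection of f onto W. Writing g = a_0 + a_1 x + a_2 x^2, the coefficients solve the normal equations G · a = b where
  G_{ij} = <φ_i, φ_j> and b_i = <f, φ_i>, with φ_0 = 1, φ_1 = x, φ_2 = x^2.
G =
  [2, 0, 2/3]
  [0, 2/3, 0]
  [2/3, 0, 2/5],
b = (-10/3, 32/15, -14/15).
Solving gives a_0 = -2, a_1 = 16/5, a_2 = 1, so
  g(x) = x^2 + 16*x/5 - 2.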